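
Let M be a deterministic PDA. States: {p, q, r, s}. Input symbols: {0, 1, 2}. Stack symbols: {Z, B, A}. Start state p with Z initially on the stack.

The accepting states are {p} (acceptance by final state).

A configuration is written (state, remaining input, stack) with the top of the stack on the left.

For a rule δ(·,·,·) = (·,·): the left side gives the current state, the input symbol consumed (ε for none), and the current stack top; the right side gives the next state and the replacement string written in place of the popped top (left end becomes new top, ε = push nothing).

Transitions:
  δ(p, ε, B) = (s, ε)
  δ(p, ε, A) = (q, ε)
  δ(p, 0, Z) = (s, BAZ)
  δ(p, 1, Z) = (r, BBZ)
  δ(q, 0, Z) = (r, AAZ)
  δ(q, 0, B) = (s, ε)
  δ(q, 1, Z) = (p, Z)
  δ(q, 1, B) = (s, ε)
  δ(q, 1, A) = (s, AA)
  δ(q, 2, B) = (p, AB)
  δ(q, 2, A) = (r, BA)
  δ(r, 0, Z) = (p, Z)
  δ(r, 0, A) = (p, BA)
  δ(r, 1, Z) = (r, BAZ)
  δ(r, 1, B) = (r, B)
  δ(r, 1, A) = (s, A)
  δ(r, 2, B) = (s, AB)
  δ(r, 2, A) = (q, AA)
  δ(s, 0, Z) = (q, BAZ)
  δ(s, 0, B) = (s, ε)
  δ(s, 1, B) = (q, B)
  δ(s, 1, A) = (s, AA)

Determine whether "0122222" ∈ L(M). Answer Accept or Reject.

Accept

(p, 0122222, Z) ⊢ (s, 122222, BAZ) ⊢ (q, 22222, BAZ) ⊢ (p, 2222, ABAZ) ⊢ (q, 2222, BAZ) ⊢ (p, 222, ABAZ) ⊢ (q, 222, BAZ) ⊢ (p, 22, ABAZ) ⊢ (q, 22, BAZ) ⊢ (p, 2, ABAZ) ⊢ (q, 2, BAZ) ⊢ (p, ε, ABAZ)
All input consumed; state p ∈ F.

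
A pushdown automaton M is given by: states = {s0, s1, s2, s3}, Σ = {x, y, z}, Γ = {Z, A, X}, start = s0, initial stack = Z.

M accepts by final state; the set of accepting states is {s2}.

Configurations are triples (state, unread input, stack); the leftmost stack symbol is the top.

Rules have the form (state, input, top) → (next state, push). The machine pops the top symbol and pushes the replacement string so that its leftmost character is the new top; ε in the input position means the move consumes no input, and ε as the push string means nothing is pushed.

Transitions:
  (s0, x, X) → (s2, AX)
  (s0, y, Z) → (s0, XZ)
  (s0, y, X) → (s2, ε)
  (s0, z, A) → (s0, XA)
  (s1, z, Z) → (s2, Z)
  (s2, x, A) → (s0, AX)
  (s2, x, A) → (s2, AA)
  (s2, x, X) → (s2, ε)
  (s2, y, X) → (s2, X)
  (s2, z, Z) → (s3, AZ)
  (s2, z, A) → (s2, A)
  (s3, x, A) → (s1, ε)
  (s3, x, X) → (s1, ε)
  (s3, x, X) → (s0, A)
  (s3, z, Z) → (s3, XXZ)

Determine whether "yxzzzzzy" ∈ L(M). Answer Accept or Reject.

No computation consumes all input and reaches a final state.

Reject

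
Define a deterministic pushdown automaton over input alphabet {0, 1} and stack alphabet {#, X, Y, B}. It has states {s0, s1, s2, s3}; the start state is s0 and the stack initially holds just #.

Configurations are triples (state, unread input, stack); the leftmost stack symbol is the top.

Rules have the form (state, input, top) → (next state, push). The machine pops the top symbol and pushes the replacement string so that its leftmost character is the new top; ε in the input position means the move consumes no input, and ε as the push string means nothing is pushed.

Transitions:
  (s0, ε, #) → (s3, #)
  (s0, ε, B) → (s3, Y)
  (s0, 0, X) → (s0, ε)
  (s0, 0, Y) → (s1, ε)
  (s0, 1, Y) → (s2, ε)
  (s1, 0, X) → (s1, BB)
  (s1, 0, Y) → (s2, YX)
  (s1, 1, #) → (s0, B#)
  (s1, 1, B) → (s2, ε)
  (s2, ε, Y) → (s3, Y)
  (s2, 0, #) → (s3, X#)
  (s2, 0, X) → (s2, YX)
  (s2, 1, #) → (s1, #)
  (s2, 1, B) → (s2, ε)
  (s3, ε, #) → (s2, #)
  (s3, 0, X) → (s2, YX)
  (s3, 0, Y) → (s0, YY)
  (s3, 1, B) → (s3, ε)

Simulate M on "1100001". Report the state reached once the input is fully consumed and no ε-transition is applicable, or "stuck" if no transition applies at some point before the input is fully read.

(s0, 1100001, #)
  ε-move, top #: go to s3, push # → (s3, 1100001, #)
  ε-move, top #: go to s2, push # → (s2, 1100001, #)
  read 1, top #: go to s1, push # → (s1, 100001, #)
  read 1, top #: go to s0, push B# → (s0, 00001, B#)
  ε-move, top B: go to s3, push Y → (s3, 00001, Y#)
  read 0, top Y: go to s0, push YY → (s0, 0001, YY#)
  read 0, top Y: go to s1, push ε → (s1, 001, Y#)
  read 0, top Y: go to s2, push YX → (s2, 01, YX#)
  ε-move, top Y: go to s3, push Y → (s3, 01, YX#)
  read 0, top Y: go to s0, push YY → (s0, 1, YYX#)
  read 1, top Y: go to s2, push ε → (s2, ε, YX#)
  ε-move, top Y: go to s3, push Y → (s3, ε, YX#)
All input consumed; M is in state s3.

s3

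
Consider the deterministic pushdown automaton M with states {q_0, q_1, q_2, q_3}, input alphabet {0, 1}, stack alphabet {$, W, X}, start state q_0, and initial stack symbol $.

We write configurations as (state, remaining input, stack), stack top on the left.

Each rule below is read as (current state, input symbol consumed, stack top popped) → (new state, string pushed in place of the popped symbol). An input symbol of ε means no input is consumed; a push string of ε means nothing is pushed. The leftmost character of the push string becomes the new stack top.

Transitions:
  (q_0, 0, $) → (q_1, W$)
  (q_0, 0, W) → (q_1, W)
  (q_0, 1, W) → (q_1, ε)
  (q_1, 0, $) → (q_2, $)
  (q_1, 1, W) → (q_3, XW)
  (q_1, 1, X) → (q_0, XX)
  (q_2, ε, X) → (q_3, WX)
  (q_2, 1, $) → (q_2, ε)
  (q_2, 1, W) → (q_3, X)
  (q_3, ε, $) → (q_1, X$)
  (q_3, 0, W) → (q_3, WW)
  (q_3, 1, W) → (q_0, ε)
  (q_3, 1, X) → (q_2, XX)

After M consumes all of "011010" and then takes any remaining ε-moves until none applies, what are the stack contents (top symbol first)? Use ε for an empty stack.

WXXW$

(q_0, 011010, $) ⊢ (q_1, 11010, W$) ⊢ (q_3, 1010, XW$) ⊢ (q_2, 010, XXW$) ⊢ (q_3, 010, WXXW$) ⊢ (q_3, 10, WWXXW$) ⊢ (q_0, 0, WXXW$) ⊢ (q_1, ε, WXXW$)
All input consumed in state q_1 with stack WXXW$.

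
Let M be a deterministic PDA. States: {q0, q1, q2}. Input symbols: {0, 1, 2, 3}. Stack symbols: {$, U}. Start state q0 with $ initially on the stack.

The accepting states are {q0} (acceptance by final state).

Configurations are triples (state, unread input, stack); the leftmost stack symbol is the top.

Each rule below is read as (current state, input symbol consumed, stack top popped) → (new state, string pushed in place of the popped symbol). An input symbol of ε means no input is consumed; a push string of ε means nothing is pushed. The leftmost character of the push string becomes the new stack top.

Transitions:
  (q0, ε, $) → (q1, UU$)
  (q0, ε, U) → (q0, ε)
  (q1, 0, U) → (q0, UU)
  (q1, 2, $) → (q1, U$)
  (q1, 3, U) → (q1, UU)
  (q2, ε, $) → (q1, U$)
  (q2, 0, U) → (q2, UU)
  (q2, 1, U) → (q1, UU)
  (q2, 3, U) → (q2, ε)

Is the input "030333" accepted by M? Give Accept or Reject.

Reject

(q0, 030333, $)
  ε-move, top $: go to q1, push UU$ → (q1, 030333, UU$)
  read 0, top U: go to q0, push UU → (q0, 30333, UUU$)
  ε-move, top U: go to q0, push ε → (q0, 30333, UU$)
  ε-move, top U: go to q0, push ε → (q0, 30333, U$)
  ε-move, top U: go to q0, push ε → (q0, 30333, $)
  ε-move, top $: go to q1, push UU$ → (q1, 30333, UU$)
  read 3, top U: go to q1, push UU → (q1, 0333, UUU$)
  read 0, top U: go to q0, push UU → (q0, 333, UUUU$)
  ε-move, top U: go to q0, push ε → (q0, 333, UUU$)
  ε-move, top U: go to q0, push ε → (q0, 333, UU$)
  ε-move, top U: go to q0, push ε → (q0, 333, U$)
  ε-move, top U: go to q0, push ε → (q0, 333, $)
  ε-move, top $: go to q1, push UU$ → (q1, 333, UU$)
  read 3, top U: go to q1, push UU → (q1, 33, UUU$)
  read 3, top U: go to q1, push UU → (q1, 3, UUUU$)
  read 3, top U: go to q1, push UU → (q1, ε, UUUUU$)
All input consumed; state q1 ∉ F and no further ε-move applies.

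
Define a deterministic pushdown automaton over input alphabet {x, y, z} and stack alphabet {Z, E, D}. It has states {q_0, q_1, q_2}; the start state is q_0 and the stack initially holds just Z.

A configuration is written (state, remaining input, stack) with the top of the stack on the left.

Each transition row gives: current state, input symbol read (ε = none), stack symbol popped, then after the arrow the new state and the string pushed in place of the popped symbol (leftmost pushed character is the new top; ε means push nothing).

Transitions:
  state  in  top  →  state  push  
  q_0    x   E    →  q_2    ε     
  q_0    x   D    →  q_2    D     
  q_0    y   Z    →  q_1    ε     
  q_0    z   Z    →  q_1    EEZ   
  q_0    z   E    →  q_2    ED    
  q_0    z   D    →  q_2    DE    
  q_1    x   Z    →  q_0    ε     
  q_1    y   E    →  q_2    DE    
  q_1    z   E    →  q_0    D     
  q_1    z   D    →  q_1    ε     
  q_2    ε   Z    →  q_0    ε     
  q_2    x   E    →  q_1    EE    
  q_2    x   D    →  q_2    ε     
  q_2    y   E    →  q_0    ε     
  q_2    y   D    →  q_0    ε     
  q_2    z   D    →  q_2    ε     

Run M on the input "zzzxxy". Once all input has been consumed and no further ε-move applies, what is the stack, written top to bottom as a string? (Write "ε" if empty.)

DEEEZ

(q_0, zzzxxy, Z) ⊢ (q_1, zzxxy, EEZ) ⊢ (q_0, zxxy, DEZ) ⊢ (q_2, xxy, DEEZ) ⊢ (q_2, xy, EEZ) ⊢ (q_1, y, EEEZ) ⊢ (q_2, ε, DEEEZ)
All input consumed in state q_2 with stack DEEEZ.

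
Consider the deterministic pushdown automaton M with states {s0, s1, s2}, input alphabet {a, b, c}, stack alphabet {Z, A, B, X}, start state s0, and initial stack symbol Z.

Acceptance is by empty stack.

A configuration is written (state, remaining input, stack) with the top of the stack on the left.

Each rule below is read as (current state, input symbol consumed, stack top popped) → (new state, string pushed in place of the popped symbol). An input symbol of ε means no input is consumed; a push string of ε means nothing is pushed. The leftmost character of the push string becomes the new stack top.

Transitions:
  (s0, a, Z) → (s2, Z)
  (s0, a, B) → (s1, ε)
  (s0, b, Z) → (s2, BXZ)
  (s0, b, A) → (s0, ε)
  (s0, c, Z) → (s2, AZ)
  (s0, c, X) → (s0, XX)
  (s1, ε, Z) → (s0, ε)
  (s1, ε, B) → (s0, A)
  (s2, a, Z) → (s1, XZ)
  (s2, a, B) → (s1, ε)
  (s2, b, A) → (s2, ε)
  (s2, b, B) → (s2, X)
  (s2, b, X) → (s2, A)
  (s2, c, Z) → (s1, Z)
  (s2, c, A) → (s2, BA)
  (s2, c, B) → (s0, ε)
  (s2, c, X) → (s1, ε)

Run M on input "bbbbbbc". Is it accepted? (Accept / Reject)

Accept

(s0, bbbbbbc, Z) ⊢ (s2, bbbbbc, BXZ) ⊢ (s2, bbbbc, XXZ) ⊢ (s2, bbbc, AXZ) ⊢ (s2, bbc, XZ) ⊢ (s2, bc, AZ) ⊢ (s2, c, Z) ⊢ (s1, ε, Z) ⊢ (s0, ε, ε)
All input consumed and the stack is empty.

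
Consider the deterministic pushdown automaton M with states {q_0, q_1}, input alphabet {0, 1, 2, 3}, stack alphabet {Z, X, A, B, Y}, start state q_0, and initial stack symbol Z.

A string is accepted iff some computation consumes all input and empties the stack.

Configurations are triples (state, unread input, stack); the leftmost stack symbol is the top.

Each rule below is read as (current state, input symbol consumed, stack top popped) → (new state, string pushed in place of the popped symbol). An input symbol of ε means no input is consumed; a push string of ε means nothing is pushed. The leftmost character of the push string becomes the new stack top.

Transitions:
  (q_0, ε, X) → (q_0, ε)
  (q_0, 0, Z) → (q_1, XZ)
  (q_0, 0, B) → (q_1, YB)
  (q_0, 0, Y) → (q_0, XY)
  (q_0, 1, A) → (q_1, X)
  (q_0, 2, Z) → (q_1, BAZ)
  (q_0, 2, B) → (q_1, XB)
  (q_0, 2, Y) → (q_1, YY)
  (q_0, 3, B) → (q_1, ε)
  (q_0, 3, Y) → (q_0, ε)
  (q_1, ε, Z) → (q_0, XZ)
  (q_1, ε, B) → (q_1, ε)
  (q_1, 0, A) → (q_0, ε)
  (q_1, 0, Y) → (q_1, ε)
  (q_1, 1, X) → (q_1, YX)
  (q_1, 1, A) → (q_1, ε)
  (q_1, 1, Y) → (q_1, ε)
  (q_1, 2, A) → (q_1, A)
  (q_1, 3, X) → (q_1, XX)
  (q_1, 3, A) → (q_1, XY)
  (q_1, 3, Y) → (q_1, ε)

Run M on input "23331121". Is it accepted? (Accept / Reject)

Reject

(q_0, 23331121, Z)
  read 2, top Z: go to q_1, push BAZ → (q_1, 3331121, BAZ)
  ε-move, top B: go to q_1, push ε → (q_1, 3331121, AZ)
  read 3, top A: go to q_1, push XY → (q_1, 331121, XYZ)
  read 3, top X: go to q_1, push XX → (q_1, 31121, XXYZ)
  read 3, top X: go to q_1, push XX → (q_1, 1121, XXXYZ)
  read 1, top X: go to q_1, push YX → (q_1, 121, YXXXYZ)
  read 1, top Y: go to q_1, push ε → (q_1, 21, XXXYZ)
No transition applies at (q_1, 21, XXXYZ); input not fully consumed.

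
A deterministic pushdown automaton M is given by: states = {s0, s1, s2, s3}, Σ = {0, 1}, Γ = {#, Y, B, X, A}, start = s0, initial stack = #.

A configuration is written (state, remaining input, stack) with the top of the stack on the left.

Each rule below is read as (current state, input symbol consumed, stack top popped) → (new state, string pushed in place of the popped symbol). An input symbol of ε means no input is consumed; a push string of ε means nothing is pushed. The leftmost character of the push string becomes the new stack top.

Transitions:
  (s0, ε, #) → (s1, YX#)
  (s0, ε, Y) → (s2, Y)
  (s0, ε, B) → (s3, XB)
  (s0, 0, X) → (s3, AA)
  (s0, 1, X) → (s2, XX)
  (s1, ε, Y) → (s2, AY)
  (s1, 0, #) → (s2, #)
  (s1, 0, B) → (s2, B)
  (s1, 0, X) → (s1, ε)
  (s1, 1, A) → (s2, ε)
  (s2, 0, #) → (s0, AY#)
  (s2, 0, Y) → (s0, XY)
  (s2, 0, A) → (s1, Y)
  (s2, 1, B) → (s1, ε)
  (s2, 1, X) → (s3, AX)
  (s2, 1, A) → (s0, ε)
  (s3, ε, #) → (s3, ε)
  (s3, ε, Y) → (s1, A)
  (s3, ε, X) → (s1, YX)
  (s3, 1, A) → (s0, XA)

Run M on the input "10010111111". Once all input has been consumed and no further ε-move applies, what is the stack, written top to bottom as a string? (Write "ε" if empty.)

AXXAXXAAAAYX#

(s0, 10010111111, #)
  ε-move, top #: go to s1, push YX# → (s1, 10010111111, YX#)
  ε-move, top Y: go to s2, push AY → (s2, 10010111111, AYX#)
  read 1, top A: go to s0, push ε → (s0, 0010111111, YX#)
  ε-move, top Y: go to s2, push Y → (s2, 0010111111, YX#)
  read 0, top Y: go to s0, push XY → (s0, 010111111, XYX#)
  read 0, top X: go to s3, push AA → (s3, 10111111, AAYX#)
  read 1, top A: go to s0, push XA → (s0, 0111111, XAAYX#)
  read 0, top X: go to s3, push AA → (s3, 111111, AAAAYX#)
  read 1, top A: go to s0, push XA → (s0, 11111, XAAAAYX#)
  read 1, top X: go to s2, push XX → (s2, 1111, XXAAAAYX#)
  read 1, top X: go to s3, push AX → (s3, 111, AXXAAAAYX#)
  read 1, top A: go to s0, push XA → (s0, 11, XAXXAAAAYX#)
  read 1, top X: go to s2, push XX → (s2, 1, XXAXXAAAAYX#)
  read 1, top X: go to s3, push AX → (s3, ε, AXXAXXAAAAYX#)
All input consumed in state s3 with stack AXXAXXAAAAYX#.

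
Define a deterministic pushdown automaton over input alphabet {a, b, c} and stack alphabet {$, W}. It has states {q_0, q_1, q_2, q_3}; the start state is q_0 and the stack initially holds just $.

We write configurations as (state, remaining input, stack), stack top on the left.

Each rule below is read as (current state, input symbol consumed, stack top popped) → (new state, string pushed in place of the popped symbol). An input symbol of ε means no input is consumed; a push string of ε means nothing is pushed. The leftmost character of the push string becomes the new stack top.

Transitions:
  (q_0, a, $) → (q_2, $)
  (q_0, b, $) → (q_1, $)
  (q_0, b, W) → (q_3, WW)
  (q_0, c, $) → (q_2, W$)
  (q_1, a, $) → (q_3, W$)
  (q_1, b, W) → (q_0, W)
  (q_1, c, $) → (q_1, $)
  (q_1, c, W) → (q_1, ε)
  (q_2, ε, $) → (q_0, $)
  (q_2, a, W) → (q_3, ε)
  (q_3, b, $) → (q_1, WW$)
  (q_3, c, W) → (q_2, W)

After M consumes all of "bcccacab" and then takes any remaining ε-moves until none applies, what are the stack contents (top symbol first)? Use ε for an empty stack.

(q_0, bcccacab, $)
  read b, top $: go to q_1, push $ → (q_1, cccacab, $)
  read c, top $: go to q_1, push $ → (q_1, ccacab, $)
  read c, top $: go to q_1, push $ → (q_1, cacab, $)
  read c, top $: go to q_1, push $ → (q_1, acab, $)
  read a, top $: go to q_3, push W$ → (q_3, cab, W$)
  read c, top W: go to q_2, push W → (q_2, ab, W$)
  read a, top W: go to q_3, push ε → (q_3, b, $)
  read b, top $: go to q_1, push WW$ → (q_1, ε, WW$)
All input consumed in state q_1 with stack WW$.

WW$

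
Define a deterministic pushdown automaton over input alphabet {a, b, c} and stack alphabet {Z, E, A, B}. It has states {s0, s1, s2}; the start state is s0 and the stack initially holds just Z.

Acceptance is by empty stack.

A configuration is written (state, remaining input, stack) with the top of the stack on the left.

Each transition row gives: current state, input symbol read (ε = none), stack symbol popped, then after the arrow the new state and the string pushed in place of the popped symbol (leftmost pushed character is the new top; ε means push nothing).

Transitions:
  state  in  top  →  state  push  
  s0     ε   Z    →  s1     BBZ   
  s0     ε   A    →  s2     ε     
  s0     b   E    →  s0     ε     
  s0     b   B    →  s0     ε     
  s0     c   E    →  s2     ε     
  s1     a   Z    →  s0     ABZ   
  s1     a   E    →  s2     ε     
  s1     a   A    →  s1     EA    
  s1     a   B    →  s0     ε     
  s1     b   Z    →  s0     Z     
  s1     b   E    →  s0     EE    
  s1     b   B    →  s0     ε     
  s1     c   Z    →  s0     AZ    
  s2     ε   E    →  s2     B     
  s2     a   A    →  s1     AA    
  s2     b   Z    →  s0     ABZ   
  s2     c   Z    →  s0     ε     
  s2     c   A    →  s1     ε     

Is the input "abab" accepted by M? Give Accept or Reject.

(s0, abab, Z) ⊢ (s1, abab, BBZ) ⊢ (s0, bab, BZ) ⊢ (s0, ab, Z) ⊢ (s1, ab, BBZ) ⊢ (s0, b, BZ) ⊢ (s0, ε, Z) ⊢ (s1, ε, BBZ)
All input consumed; stack is BBZ, not empty, and no further ε-move applies.

Reject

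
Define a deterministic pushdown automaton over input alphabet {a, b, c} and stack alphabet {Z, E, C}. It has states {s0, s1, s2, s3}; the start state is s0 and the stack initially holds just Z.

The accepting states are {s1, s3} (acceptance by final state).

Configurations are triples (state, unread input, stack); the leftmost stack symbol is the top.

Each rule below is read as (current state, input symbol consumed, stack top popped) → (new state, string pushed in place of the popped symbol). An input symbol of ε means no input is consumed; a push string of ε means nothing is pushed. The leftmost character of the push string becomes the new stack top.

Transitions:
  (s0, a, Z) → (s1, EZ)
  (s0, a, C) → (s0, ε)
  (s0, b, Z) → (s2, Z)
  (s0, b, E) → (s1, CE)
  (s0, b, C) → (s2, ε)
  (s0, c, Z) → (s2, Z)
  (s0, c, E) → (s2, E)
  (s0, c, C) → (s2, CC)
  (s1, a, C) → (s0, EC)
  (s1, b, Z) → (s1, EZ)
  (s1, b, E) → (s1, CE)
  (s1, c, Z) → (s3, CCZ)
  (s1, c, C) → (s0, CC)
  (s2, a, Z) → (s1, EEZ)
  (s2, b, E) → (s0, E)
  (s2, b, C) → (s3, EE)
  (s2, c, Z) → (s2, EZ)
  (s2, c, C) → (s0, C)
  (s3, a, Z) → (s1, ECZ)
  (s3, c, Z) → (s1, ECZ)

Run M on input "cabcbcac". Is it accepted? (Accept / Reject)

(s0, cabcbcac, Z) ⊢ (s2, abcbcac, Z) ⊢ (s1, bcbcac, EEZ) ⊢ (s1, cbcac, CEEZ) ⊢ (s0, bcac, CCEEZ) ⊢ (s2, cac, CEEZ) ⊢ (s0, ac, CEEZ) ⊢ (s0, c, EEZ) ⊢ (s2, ε, EEZ)
All input consumed; state s2 ∉ F and no further ε-move applies.

Reject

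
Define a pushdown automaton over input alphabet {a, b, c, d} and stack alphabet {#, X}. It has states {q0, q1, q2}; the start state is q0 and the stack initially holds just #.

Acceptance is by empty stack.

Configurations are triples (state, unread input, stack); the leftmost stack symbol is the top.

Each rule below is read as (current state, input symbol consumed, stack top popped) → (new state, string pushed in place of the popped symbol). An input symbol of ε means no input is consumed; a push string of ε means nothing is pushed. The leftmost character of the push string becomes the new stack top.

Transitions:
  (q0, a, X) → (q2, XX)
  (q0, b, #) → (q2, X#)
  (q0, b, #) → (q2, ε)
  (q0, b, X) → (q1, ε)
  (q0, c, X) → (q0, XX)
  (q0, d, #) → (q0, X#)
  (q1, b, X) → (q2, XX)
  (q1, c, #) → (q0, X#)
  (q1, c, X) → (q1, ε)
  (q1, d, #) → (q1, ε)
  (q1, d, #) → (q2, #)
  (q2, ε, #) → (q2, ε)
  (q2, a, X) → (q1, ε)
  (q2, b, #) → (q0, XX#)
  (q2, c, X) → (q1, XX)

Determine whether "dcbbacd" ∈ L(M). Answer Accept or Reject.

One accepting computation: (q0, dcbbacd, #) ⊢ (q0, cbbacd, X#) ⊢ (q0, bbacd, XX#) ⊢ (q1, bacd, X#) ⊢ (q2, acd, XX#) ⊢ (q1, cd, X#) ⊢ (q1, d, #) ⊢ (q1, ε, ε)
All input consumed and the stack is empty.

Accept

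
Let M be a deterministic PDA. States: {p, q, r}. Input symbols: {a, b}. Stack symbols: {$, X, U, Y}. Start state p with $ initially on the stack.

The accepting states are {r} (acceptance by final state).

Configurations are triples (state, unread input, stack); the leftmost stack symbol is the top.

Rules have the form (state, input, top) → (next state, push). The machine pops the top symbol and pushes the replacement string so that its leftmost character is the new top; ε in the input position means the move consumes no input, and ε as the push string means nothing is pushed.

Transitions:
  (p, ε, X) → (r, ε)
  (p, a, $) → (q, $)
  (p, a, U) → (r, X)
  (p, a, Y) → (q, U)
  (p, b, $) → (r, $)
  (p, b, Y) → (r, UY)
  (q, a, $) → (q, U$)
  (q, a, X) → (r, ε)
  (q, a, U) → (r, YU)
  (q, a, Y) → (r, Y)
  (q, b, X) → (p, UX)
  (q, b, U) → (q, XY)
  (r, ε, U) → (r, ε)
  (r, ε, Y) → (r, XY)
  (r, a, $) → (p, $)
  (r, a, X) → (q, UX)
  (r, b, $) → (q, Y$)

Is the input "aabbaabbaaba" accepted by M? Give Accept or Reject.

Accept

(p, aabbaabbaaba, $)
  read a, top $: go to q, push $ → (q, abbaabbaaba, $)
  read a, top $: go to q, push U$ → (q, bbaabbaaba, U$)
  read b, top U: go to q, push XY → (q, baabbaaba, XY$)
  read b, top X: go to p, push UX → (p, aabbaaba, UXY$)
  read a, top U: go to r, push X → (r, abbaaba, XXY$)
  read a, top X: go to q, push UX → (q, bbaaba, UXXY$)
  read b, top U: go to q, push XY → (q, baaba, XYXXY$)
  read b, top X: go to p, push UX → (p, aaba, UXYXXY$)
  read a, top U: go to r, push X → (r, aba, XXYXXY$)
  read a, top X: go to q, push UX → (q, ba, UXXYXXY$)
  read b, top U: go to q, push XY → (q, a, XYXXYXXY$)
  read a, top X: go to r, push ε → (r, ε, YXXYXXY$)
All input consumed; state r ∈ F.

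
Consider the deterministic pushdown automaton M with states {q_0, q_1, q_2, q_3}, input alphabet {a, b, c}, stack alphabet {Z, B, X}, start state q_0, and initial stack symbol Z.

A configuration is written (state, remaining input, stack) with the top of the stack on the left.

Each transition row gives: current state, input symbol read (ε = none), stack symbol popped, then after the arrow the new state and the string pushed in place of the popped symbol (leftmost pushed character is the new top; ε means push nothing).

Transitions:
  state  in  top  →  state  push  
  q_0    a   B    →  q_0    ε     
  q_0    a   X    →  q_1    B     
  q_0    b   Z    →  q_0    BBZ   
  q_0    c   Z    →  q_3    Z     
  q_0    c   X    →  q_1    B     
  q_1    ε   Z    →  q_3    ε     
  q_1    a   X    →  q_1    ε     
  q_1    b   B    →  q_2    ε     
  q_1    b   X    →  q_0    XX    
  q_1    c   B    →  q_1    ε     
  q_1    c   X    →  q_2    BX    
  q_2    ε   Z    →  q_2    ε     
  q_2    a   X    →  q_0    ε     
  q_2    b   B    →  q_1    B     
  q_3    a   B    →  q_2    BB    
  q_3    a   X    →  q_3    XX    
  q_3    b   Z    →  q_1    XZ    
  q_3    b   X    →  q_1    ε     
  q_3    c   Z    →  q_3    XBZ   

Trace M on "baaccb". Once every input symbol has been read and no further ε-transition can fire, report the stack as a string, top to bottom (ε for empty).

BZ

(q_0, baaccb, Z) ⊢ (q_0, aaccb, BBZ) ⊢ (q_0, accb, BZ) ⊢ (q_0, ccb, Z) ⊢ (q_3, cb, Z) ⊢ (q_3, b, XBZ) ⊢ (q_1, ε, BZ)
All input consumed in state q_1 with stack BZ.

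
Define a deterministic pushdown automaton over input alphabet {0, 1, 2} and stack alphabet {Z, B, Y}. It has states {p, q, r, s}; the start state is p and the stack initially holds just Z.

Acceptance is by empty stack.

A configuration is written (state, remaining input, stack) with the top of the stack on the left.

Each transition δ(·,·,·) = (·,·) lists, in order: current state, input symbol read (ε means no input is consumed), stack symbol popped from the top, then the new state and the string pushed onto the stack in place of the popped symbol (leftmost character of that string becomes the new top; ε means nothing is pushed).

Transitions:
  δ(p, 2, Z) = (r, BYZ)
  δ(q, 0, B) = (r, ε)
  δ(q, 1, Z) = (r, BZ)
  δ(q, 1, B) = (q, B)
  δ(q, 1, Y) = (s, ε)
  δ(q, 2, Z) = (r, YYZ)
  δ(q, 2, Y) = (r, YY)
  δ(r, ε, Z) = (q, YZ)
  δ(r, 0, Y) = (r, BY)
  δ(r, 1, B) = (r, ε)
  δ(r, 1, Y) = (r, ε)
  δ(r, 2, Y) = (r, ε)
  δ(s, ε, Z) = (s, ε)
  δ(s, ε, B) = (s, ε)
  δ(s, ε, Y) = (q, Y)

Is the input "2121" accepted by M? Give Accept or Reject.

Accept

(p, 2121, Z) ⊢ (r, 121, BYZ) ⊢ (r, 21, YZ) ⊢ (r, 1, Z) ⊢ (q, 1, YZ) ⊢ (s, ε, Z) ⊢ (s, ε, ε)
All input consumed and the stack is empty.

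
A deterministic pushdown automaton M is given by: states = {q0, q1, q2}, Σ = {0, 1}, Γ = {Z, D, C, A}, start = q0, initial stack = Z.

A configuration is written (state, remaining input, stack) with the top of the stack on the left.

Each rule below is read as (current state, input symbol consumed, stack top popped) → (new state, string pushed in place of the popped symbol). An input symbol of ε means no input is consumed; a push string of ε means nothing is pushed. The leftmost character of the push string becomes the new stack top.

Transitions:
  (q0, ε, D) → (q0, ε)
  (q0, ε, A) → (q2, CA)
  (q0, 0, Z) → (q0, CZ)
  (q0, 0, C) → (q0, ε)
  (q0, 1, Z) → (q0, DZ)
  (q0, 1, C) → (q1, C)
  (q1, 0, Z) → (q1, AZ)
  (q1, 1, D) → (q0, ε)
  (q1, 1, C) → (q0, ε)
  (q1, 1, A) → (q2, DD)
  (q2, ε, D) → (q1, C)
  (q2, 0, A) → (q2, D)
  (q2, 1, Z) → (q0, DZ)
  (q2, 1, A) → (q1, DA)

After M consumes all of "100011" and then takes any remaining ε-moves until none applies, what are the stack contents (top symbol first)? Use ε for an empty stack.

(q0, 100011, Z)
  read 1, top Z: go to q0, push DZ → (q0, 00011, DZ)
  ε-move, top D: go to q0, push ε → (q0, 00011, Z)
  read 0, top Z: go to q0, push CZ → (q0, 0011, CZ)
  read 0, top C: go to q0, push ε → (q0, 011, Z)
  read 0, top Z: go to q0, push CZ → (q0, 11, CZ)
  read 1, top C: go to q1, push C → (q1, 1, CZ)
  read 1, top C: go to q0, push ε → (q0, ε, Z)
All input consumed in state q0 with stack Z.

Z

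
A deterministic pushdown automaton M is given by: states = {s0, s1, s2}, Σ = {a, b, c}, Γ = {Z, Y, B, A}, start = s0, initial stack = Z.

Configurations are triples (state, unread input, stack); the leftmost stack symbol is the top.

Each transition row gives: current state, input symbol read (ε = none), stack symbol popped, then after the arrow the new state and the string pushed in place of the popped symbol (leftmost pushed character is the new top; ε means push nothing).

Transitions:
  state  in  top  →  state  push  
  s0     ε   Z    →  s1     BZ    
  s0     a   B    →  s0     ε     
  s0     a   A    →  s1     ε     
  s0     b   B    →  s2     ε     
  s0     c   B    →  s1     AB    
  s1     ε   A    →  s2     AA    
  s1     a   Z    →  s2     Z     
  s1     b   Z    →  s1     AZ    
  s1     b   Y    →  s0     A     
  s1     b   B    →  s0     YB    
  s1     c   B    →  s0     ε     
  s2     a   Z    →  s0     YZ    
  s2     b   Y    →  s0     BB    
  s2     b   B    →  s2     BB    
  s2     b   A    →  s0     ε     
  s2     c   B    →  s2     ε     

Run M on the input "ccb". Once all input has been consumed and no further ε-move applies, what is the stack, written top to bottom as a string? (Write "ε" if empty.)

YBZ

(s0, ccb, Z)
  ε-move, top Z: go to s1, push BZ → (s1, ccb, BZ)
  read c, top B: go to s0, push ε → (s0, cb, Z)
  ε-move, top Z: go to s1, push BZ → (s1, cb, BZ)
  read c, top B: go to s0, push ε → (s0, b, Z)
  ε-move, top Z: go to s1, push BZ → (s1, b, BZ)
  read b, top B: go to s0, push YB → (s0, ε, YBZ)
All input consumed in state s0 with stack YBZ.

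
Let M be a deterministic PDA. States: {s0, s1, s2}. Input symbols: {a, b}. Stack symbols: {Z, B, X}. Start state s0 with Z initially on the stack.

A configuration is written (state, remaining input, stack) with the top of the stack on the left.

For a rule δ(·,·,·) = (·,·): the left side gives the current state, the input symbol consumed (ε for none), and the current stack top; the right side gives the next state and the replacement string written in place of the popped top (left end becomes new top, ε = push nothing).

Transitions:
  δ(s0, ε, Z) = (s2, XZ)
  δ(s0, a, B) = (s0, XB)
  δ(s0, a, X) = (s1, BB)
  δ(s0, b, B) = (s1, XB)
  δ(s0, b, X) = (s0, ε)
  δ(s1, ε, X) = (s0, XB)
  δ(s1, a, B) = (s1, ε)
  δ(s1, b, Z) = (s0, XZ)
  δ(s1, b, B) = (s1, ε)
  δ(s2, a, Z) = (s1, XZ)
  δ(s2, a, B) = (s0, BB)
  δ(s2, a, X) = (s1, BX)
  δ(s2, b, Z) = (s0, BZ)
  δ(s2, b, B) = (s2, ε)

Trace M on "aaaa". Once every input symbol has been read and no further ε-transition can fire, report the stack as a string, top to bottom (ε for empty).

BBZ

(s0, aaaa, Z)
  ε-move, top Z: go to s2, push XZ → (s2, aaaa, XZ)
  read a, top X: go to s1, push BX → (s1, aaa, BXZ)
  read a, top B: go to s1, push ε → (s1, aa, XZ)
  ε-move, top X: go to s0, push XB → (s0, aa, XBZ)
  read a, top X: go to s1, push BB → (s1, a, BBBZ)
  read a, top B: go to s1, push ε → (s1, ε, BBZ)
All input consumed in state s1 with stack BBZ.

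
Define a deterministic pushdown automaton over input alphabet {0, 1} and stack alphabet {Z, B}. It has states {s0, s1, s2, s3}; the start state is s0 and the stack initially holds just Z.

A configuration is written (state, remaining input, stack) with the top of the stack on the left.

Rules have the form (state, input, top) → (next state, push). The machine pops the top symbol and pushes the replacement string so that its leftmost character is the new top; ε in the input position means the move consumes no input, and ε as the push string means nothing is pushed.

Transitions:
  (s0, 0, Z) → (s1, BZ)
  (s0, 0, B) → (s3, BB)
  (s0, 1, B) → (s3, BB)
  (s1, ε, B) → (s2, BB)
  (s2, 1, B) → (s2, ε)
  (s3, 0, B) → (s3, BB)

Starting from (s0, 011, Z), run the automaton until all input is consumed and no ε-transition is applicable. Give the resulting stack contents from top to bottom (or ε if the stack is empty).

(s0, 011, Z)
  read 0, top Z: go to s1, push BZ → (s1, 11, BZ)
  ε-move, top B: go to s2, push BB → (s2, 11, BBZ)
  read 1, top B: go to s2, push ε → (s2, 1, BZ)
  read 1, top B: go to s2, push ε → (s2, ε, Z)
All input consumed in state s2 with stack Z.

Z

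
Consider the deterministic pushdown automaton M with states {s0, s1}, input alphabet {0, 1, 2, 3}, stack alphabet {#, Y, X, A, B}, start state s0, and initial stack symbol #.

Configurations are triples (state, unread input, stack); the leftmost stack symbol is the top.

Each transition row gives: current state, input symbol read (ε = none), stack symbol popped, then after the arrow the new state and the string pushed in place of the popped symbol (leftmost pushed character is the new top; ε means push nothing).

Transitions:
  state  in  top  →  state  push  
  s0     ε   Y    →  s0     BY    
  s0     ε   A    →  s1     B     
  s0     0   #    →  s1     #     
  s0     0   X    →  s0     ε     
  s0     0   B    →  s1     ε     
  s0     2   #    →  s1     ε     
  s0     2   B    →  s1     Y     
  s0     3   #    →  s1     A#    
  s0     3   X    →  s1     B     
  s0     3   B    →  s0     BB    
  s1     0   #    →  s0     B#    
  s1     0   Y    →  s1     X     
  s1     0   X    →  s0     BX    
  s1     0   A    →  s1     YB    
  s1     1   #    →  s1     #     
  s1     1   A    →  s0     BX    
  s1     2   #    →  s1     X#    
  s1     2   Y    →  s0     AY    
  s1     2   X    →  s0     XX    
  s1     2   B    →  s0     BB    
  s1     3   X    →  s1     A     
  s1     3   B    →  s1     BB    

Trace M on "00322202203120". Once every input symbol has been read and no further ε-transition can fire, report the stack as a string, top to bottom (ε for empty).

XXBYB#

(s0, 00322202203120, #) ⊢ (s1, 0322202203120, #) ⊢ (s0, 322202203120, B#) ⊢ (s0, 22202203120, BB#) ⊢ (s1, 2202203120, YB#) ⊢ (s0, 202203120, AYB#) ⊢ (s1, 202203120, BYB#) ⊢ (s0, 02203120, BBYB#) ⊢ (s1, 2203120, BYB#) ⊢ (s0, 203120, BBYB#) ⊢ (s1, 03120, YBYB#) ⊢ (s1, 3120, XBYB#) ⊢ (s1, 120, ABYB#) ⊢ (s0, 20, BXBYB#) ⊢ (s1, 0, YXBYB#) ⊢ (s1, ε, XXBYB#)
All input consumed in state s1 with stack XXBYB#.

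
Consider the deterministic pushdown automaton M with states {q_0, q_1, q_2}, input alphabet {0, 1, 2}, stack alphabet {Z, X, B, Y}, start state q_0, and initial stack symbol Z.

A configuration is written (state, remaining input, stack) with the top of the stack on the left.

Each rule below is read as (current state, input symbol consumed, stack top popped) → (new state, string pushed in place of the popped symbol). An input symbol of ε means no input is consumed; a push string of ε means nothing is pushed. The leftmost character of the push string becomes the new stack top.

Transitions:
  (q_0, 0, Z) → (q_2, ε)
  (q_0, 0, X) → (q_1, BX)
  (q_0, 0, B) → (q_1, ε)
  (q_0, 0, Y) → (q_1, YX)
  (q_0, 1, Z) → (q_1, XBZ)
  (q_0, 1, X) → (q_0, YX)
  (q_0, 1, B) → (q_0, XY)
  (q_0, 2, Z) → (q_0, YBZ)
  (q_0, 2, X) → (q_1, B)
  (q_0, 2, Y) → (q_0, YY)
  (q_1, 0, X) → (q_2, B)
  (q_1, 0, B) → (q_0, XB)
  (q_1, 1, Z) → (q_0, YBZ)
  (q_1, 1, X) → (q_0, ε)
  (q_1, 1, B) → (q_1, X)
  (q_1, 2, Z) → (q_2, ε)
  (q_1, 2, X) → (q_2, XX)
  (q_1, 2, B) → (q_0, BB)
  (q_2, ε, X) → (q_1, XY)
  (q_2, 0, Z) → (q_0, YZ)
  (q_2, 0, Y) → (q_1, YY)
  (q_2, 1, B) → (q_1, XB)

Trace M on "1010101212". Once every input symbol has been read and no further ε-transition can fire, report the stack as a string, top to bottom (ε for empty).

YYXBBBBZ

(q_0, 1010101212, Z)
  read 1, top Z: go to q_1, push XBZ → (q_1, 010101212, XBZ)
  read 0, top X: go to q_2, push B → (q_2, 10101212, BBZ)
  read 1, top B: go to q_1, push XB → (q_1, 0101212, XBBZ)
  read 0, top X: go to q_2, push B → (q_2, 101212, BBBZ)
  read 1, top B: go to q_1, push XB → (q_1, 01212, XBBBZ)
  read 0, top X: go to q_2, push B → (q_2, 1212, BBBBZ)
  read 1, top B: go to q_1, push XB → (q_1, 212, XBBBBZ)
  read 2, top X: go to q_2, push XX → (q_2, 12, XXBBBBZ)
  ε-move, top X: go to q_1, push XY → (q_1, 12, XYXBBBBZ)
  read 1, top X: go to q_0, push ε → (q_0, 2, YXBBBBZ)
  read 2, top Y: go to q_0, push YY → (q_0, ε, YYXBBBBZ)
All input consumed in state q_0 with stack YYXBBBBZ.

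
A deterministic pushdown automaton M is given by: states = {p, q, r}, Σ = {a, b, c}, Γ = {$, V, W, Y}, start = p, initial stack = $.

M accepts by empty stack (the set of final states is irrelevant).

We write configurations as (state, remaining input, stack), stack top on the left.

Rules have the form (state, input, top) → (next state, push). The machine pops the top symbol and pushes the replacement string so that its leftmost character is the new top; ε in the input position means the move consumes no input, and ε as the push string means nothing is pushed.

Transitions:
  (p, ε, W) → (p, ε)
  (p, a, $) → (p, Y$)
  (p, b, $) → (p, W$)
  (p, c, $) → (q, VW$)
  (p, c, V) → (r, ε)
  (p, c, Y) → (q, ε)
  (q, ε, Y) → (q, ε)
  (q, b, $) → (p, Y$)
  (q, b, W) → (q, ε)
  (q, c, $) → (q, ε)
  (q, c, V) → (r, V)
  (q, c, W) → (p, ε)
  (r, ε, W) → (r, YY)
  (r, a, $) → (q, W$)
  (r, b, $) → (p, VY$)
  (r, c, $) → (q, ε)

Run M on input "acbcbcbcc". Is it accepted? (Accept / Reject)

(p, acbcbcbcc, $)
  read a, top $: go to p, push Y$ → (p, cbcbcbcc, Y$)
  read c, top Y: go to q, push ε → (q, bcbcbcc, $)
  read b, top $: go to p, push Y$ → (p, cbcbcc, Y$)
  read c, top Y: go to q, push ε → (q, bcbcc, $)
  read b, top $: go to p, push Y$ → (p, cbcc, Y$)
  read c, top Y: go to q, push ε → (q, bcc, $)
  read b, top $: go to p, push Y$ → (p, cc, Y$)
  read c, top Y: go to q, push ε → (q, c, $)
  read c, top $: go to q, push ε → (q, ε, ε)
All input consumed and the stack is empty.

Accept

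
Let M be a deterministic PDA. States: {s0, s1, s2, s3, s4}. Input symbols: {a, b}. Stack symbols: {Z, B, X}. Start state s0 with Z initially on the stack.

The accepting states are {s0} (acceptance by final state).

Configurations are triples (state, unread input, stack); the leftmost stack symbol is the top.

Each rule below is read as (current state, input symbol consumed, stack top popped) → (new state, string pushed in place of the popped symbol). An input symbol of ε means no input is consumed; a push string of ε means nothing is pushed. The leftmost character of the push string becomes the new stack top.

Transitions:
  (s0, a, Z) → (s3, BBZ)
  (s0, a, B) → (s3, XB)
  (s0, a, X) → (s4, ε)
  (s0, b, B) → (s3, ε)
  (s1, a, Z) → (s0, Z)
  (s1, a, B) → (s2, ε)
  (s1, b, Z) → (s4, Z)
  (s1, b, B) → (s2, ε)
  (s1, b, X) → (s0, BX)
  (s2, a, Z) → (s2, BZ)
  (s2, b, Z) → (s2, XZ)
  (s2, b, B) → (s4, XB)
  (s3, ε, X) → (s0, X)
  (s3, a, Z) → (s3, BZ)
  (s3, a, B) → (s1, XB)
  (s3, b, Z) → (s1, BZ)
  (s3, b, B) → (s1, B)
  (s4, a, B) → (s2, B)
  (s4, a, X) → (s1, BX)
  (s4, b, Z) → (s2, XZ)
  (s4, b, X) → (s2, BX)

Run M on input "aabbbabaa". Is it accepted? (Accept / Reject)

Reject

(s0, aabbbabaa, Z) ⊢ (s3, abbbabaa, BBZ) ⊢ (s1, bbbabaa, XBBZ) ⊢ (s0, bbabaa, BXBBZ) ⊢ (s3, babaa, XBBZ) ⊢ (s0, babaa, XBBZ)
No transition applies at (s0, babaa, XBBZ); input not fully consumed.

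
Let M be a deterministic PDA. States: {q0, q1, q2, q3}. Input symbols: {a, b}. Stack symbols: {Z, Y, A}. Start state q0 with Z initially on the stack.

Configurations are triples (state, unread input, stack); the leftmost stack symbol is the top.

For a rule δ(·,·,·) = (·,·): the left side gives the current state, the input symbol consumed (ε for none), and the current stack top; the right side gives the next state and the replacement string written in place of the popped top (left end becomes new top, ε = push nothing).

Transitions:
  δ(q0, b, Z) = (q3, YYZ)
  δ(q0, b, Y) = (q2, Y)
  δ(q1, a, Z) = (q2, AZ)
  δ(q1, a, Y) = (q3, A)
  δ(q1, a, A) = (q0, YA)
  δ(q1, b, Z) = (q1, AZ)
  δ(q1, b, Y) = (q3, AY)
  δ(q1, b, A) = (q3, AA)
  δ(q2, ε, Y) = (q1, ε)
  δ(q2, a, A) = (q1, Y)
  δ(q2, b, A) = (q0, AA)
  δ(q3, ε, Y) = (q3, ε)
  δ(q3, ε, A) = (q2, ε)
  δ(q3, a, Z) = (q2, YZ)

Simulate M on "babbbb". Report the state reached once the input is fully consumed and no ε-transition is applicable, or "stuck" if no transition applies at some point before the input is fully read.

(q0, babbbb, Z)
  read b, top Z: go to q3, push YYZ → (q3, abbbb, YYZ)
  ε-move, top Y: go to q3, push ε → (q3, abbbb, YZ)
  ε-move, top Y: go to q3, push ε → (q3, abbbb, Z)
  read a, top Z: go to q2, push YZ → (q2, bbbb, YZ)
  ε-move, top Y: go to q1, push ε → (q1, bbbb, Z)
  read b, top Z: go to q1, push AZ → (q1, bbb, AZ)
  read b, top A: go to q3, push AA → (q3, bb, AAZ)
  ε-move, top A: go to q2, push ε → (q2, bb, AZ)
  read b, top A: go to q0, push AA → (q0, b, AAZ)
No transition for (q0, b, top A); M blocks with input b remaining.

stuck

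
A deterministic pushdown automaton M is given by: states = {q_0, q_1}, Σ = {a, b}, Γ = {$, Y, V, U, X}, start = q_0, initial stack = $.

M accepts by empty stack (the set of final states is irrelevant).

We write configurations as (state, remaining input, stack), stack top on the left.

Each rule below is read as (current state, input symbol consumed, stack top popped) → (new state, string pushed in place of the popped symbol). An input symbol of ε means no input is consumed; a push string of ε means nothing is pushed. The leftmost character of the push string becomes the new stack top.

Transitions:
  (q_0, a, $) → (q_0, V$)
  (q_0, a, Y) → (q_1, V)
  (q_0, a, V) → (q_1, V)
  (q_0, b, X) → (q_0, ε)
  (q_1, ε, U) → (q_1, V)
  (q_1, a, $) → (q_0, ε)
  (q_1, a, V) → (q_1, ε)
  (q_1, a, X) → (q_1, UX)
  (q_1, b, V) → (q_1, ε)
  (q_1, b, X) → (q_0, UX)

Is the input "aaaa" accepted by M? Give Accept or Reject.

(q_0, aaaa, $)
  read a, top $: go to q_0, push V$ → (q_0, aaa, V$)
  read a, top V: go to q_1, push V → (q_1, aa, V$)
  read a, top V: go to q_1, push ε → (q_1, a, $)
  read a, top $: go to q_0, push ε → (q_0, ε, ε)
All input consumed and the stack is empty.

Accept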